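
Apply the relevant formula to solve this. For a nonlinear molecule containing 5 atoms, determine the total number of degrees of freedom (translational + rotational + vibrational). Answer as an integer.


Step 1: Translational DOF = 3
Step 2: Rotational DOF (nonlinear) = 3
Step 3: Vibrational DOF = 3*5 - 6 = 9
Step 4: Total = 3 + 3 + 9 = 15

15


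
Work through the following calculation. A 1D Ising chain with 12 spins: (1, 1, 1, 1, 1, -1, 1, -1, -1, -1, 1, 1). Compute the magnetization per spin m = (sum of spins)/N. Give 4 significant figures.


Step 1: Count up spins (+1): 8, down spins (-1): 4
Step 2: Total magnetization M = 8 - 4 = 4
Step 3: m = M/N = 4/12 = 0.3333

0.3333


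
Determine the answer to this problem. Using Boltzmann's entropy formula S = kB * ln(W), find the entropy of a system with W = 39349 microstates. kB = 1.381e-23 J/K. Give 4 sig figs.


Step 1: ln(W) = ln(39349) = 10.58
Step 2: S = kB * ln(W) = 1.381e-23 * 10.58
Step 3: S = 1.461e-22 J/K

1.461e-22


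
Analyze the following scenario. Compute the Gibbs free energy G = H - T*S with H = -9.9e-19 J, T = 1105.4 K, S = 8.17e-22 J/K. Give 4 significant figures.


Step 1: T*S = 1105.4 * 8.17e-22 = 9.031e-19 J
Step 2: G = H - T*S = -9.9e-19 - 9.031e-19
Step 3: G = -1.893e-18 J

-1.893e-18


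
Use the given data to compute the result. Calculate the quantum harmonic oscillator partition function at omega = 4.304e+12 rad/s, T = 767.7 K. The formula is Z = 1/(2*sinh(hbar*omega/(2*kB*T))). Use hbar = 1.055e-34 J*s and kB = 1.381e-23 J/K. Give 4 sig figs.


Step 1: Compute x = hbar*omega/(kB*T) = 1.055e-34*4.304e+12/(1.381e-23*767.7) = 0.04283
Step 2: x/2 = 0.02141
Step 3: sinh(x/2) = 0.02142
Step 4: Z = 1/(2*0.02142) = 23.35

23.35


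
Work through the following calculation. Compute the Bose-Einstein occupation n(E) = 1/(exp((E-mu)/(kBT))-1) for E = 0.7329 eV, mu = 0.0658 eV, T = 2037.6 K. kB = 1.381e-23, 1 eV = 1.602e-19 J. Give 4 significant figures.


Step 1: (E - mu) = 0.6671 eV
Step 2: x = (E-mu)*eV/(kB*T) = 0.6671*1.602e-19/(1.381e-23*2037.6) = 3.798
Step 3: exp(x) = 44.61
Step 4: n = 1/(exp(x)-1) = 0.02293

0.02293


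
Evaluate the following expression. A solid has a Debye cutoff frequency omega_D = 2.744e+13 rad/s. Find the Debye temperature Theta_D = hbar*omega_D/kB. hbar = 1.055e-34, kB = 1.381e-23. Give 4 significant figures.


Step 1: hbar*omega_D = 1.055e-34 * 2.744e+13 = 2.895e-21 J
Step 2: Theta_D = 2.895e-21 / 1.381e-23
Step 3: Theta_D = 209.6 K

209.6


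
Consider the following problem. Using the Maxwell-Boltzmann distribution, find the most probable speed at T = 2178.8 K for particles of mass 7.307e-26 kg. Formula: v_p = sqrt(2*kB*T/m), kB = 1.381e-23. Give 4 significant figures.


Step 1: Numerator = 2*kB*T = 2*1.381e-23*2178.8 = 6.018e-20
Step 2: Ratio = 6.018e-20 / 7.307e-26 = 8.236e+05
Step 3: v_p = sqrt(8.236e+05) = 907.5 m/s

907.5


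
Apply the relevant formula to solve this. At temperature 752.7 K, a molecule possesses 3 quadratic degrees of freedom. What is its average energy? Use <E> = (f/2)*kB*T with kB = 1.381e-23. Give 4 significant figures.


Step 1: f/2 = 3/2 = 1.5
Step 2: kB*T = 1.381e-23 * 752.7 = 1.039e-20
Step 3: <E> = 1.5 * 1.039e-20 = 1.559e-20 J

1.559e-20


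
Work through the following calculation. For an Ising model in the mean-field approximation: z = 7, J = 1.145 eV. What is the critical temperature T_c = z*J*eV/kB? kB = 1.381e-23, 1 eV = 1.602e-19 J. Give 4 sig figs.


Step 1: z*J = 7*1.145 = 8.015 eV
Step 2: Convert to Joules: 8.015*1.602e-19 = 1.284e-18 J
Step 3: T_c = 1.284e-18 / 1.381e-23 = 9.298e+04 K

9.298e+04


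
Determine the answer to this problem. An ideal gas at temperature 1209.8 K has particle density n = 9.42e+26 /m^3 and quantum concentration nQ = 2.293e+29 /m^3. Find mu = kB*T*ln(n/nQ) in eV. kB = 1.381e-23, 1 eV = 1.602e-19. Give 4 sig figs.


Step 1: n/nQ = 9.42e+26/2.293e+29 = 0.004108
Step 2: ln(n/nQ) = -5.495
Step 3: mu = kB*T*ln(n/nQ) = 1.671e-20*-5.495 = -9.18e-20 J
Step 4: Convert to eV: -9.18e-20/1.602e-19 = -0.5731 eV

-0.5731


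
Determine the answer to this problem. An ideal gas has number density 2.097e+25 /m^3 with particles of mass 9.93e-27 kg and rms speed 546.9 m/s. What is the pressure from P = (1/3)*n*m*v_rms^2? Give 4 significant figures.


Step 1: v_rms^2 = 546.9^2 = 2.991e+05
Step 2: n*m = 2.097e+25*9.93e-27 = 0.2082
Step 3: P = (1/3)*0.2082*2.991e+05 = 2.076e+04 Pa

2.076e+04


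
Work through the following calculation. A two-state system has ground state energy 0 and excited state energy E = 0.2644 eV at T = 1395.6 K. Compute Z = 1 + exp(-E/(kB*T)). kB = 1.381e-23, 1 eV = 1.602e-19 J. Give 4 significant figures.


Step 1: Compute beta*E = E*eV/(kB*T) = 0.2644*1.602e-19/(1.381e-23*1395.6) = 2.198
Step 2: exp(-beta*E) = exp(-2.198) = 0.1111
Step 3: Z = 1 + 0.1111 = 1.111

1.111


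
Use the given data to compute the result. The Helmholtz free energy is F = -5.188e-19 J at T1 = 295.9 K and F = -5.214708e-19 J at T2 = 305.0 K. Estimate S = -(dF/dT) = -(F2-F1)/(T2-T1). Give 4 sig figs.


Step 1: dF = F2 - F1 = -5.214708e-19 - (-5.188e-19) = -2.6708e-21 J
Step 2: dT = T2 - T1 = 305.0 - 295.9 = 9.1 K
Step 3: S = -dF/dT = -(-2.6708e-21)/9.1 = 2.935e-22 J/K

2.935e-22


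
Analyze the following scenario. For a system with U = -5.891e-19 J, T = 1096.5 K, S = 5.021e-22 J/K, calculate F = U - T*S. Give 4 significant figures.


Step 1: T*S = 1096.5 * 5.021e-22 = 5.506e-19 J
Step 2: F = U - T*S = -5.891e-19 - 5.506e-19
Step 3: F = -1.14e-18 J

-1.14e-18


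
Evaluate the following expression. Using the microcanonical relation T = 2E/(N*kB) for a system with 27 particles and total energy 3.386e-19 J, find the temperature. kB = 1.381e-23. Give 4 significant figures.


Step 1: Numerator = 2*E = 2*3.386e-19 = 6.772e-19 J
Step 2: Denominator = N*kB = 27*1.381e-23 = 3.729e-22
Step 3: T = 6.772e-19 / 3.729e-22 = 1816 K

1816


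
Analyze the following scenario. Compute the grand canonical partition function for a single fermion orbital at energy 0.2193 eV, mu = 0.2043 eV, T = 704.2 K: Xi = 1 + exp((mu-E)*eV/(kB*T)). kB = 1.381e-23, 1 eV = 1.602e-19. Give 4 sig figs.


Step 1: (mu - E) = 0.2043 - 0.2193 = -0.015 eV
Step 2: x = (mu-E)*eV/(kB*T) = -0.015*1.602e-19/(1.381e-23*704.2) = -0.2471
Step 3: exp(x) = 0.7811
Step 4: Xi = 1 + 0.7811 = 1.781

1.781


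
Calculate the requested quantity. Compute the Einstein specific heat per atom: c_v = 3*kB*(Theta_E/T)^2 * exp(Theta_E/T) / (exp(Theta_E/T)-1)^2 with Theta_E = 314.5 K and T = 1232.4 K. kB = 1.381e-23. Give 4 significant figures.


Step 1: x = Theta_E/T = 314.5/1232.4 = 0.2552
Step 2: x^2 = 0.06512
Step 3: exp(x) = 1.291
Step 4: c_v = 3*1.381e-23*0.06512*1.291/(1.291-1)^2 = 4.121e-23

4.121e-23


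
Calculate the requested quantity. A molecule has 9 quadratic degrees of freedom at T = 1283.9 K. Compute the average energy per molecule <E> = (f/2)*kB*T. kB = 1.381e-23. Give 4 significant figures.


Step 1: f/2 = 9/2 = 4.5
Step 2: kB*T = 1.381e-23 * 1283.9 = 1.773e-20
Step 3: <E> = 4.5 * 1.773e-20 = 7.979e-20 J

7.979e-20


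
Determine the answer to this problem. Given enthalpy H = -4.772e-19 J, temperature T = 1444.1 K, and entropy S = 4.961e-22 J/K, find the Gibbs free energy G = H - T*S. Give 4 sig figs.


Step 1: T*S = 1444.1 * 4.961e-22 = 7.164e-19 J
Step 2: G = H - T*S = -4.772e-19 - 7.164e-19
Step 3: G = -1.194e-18 J

-1.194e-18


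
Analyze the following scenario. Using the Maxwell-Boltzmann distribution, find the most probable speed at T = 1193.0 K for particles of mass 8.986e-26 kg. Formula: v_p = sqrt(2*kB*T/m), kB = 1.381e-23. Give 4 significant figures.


Step 1: Numerator = 2*kB*T = 2*1.381e-23*1193.0 = 3.295e-20
Step 2: Ratio = 3.295e-20 / 8.986e-26 = 3.667e+05
Step 3: v_p = sqrt(3.667e+05) = 605.5 m/s

605.5


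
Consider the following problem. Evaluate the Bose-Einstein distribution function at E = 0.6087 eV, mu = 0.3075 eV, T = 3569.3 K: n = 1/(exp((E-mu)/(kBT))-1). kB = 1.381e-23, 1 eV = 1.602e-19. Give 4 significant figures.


Step 1: (E - mu) = 0.3012 eV
Step 2: x = (E-mu)*eV/(kB*T) = 0.3012*1.602e-19/(1.381e-23*3569.3) = 0.9789
Step 3: exp(x) = 2.662
Step 4: n = 1/(exp(x)-1) = 0.6019

0.6019


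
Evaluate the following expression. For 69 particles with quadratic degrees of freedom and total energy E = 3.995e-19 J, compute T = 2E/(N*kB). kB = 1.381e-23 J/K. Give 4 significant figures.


Step 1: Numerator = 2*E = 2*3.995e-19 = 7.99e-19 J
Step 2: Denominator = N*kB = 69*1.381e-23 = 9.529e-22
Step 3: T = 7.99e-19 / 9.529e-22 = 838.5 K

838.5


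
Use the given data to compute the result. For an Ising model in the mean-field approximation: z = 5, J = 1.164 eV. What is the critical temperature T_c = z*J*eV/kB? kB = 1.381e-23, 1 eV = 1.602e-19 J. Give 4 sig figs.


Step 1: z*J = 5*1.164 = 5.82 eV
Step 2: Convert to Joules: 5.82*1.602e-19 = 9.324e-19 J
Step 3: T_c = 9.324e-19 / 1.381e-23 = 6.751e+04 K

6.751e+04


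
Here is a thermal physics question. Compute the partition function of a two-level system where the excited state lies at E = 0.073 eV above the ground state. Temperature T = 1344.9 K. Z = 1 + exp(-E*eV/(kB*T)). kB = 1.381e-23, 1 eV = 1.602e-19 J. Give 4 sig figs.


Step 1: Compute beta*E = E*eV/(kB*T) = 0.073*1.602e-19/(1.381e-23*1344.9) = 0.6297
Step 2: exp(-beta*E) = exp(-0.6297) = 0.5328
Step 3: Z = 1 + 0.5328 = 1.533

1.533


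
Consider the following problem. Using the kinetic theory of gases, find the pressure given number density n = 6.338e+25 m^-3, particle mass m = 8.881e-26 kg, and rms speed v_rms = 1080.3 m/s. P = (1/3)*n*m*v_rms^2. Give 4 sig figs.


Step 1: v_rms^2 = 1080.3^2 = 1.167e+06
Step 2: n*m = 6.338e+25*8.881e-26 = 5.629
Step 3: P = (1/3)*5.629*1.167e+06 = 2.19e+06 Pa

2.19e+06


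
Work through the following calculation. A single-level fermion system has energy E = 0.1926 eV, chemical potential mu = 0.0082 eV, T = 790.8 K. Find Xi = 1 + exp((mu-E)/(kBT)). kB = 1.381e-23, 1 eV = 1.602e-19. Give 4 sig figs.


Step 1: (mu - E) = 0.0082 - 0.1926 = -0.1844 eV
Step 2: x = (mu-E)*eV/(kB*T) = -0.1844*1.602e-19/(1.381e-23*790.8) = -2.705
Step 3: exp(x) = 0.06687
Step 4: Xi = 1 + 0.06687 = 1.067

1.067


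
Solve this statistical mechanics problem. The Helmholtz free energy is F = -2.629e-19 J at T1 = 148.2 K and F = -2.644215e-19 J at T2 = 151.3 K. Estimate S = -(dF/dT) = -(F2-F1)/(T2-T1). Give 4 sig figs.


Step 1: dF = F2 - F1 = -2.644215e-19 - (-2.629e-19) = -1.5215e-21 J
Step 2: dT = T2 - T1 = 151.3 - 148.2 = 3.1 K
Step 3: S = -dF/dT = -(-1.5215e-21)/3.1 = 4.908e-22 J/K

4.908e-22


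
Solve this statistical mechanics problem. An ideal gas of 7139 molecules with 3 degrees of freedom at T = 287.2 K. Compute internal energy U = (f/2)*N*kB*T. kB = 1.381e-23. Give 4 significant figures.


Step 1: f/2 = 3/2 = 1.5
Step 2: N*kB*T = 7139*1.381e-23*287.2 = 2.831e-17
Step 3: U = 1.5 * 2.831e-17 = 4.247e-17 J

4.247e-17


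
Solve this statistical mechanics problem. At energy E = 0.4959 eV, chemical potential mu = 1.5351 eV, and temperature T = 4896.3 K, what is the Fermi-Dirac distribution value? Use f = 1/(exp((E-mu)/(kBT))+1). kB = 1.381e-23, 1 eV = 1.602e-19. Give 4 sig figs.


Step 1: (E - mu) = 0.4959 - 1.5351 = -1.039 eV
Step 2: Convert: (E-mu)*eV = -1.665e-19 J
Step 3: x = (E-mu)*eV/(kB*T) = -2.462
Step 4: f = 1/(exp(-2.462)+1) = 0.9214

0.9214


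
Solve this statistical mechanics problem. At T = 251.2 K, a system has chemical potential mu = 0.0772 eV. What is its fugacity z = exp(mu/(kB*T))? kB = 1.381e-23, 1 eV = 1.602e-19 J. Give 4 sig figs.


Step 1: Convert mu to Joules: 0.0772*1.602e-19 = 1.237e-20 J
Step 2: kB*T = 1.381e-23*251.2 = 3.469e-21 J
Step 3: mu/(kB*T) = 3.565
Step 4: z = exp(3.565) = 35.34

35.34


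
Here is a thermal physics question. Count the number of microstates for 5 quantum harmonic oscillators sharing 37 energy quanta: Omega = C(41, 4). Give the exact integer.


Step 1: Use binomial coefficient C(41, 4)
Step 2: Numerator = 41! / 37!
Step 3: Denominator = 4!
Step 4: Omega = 101270

101270


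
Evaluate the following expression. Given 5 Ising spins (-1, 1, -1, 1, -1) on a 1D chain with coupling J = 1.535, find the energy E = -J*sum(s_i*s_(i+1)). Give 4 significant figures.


Step 1: Nearest-neighbor products: -1, -1, -1, -1
Step 2: Sum of products = -4
Step 3: E = -1.535 * -4 = 6.14

6.14


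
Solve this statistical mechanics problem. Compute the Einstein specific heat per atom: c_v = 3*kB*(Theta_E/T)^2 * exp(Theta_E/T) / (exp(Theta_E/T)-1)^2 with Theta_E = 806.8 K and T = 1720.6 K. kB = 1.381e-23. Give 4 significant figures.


Step 1: x = Theta_E/T = 806.8/1720.6 = 0.4689
Step 2: x^2 = 0.2199
Step 3: exp(x) = 1.598
Step 4: c_v = 3*1.381e-23*0.2199*1.598/(1.598-1)^2 = 4.068e-23

4.068e-23


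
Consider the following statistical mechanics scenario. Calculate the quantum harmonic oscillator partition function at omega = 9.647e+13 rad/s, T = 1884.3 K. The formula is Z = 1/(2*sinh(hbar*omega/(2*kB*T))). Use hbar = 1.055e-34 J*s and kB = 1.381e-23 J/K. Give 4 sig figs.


Step 1: Compute x = hbar*omega/(kB*T) = 1.055e-34*9.647e+13/(1.381e-23*1884.3) = 0.3911
Step 2: x/2 = 0.1956
Step 3: sinh(x/2) = 0.1968
Step 4: Z = 1/(2*0.1968) = 2.541

2.541


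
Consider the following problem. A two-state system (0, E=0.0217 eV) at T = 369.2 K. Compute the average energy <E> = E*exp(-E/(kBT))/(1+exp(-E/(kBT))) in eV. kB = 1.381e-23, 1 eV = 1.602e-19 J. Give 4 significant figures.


Step 1: beta*E = 0.0217*1.602e-19/(1.381e-23*369.2) = 0.6818
Step 2: exp(-beta*E) = 0.5057
Step 3: <E> = 0.0217*0.5057/(1+0.5057) = 0.007288 eV

0.007288


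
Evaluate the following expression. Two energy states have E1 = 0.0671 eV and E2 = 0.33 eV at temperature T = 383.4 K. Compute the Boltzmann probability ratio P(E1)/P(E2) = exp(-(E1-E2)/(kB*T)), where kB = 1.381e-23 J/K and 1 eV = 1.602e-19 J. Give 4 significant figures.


Step 1: Compute energy difference dE = E1 - E2 = 0.0671 - 0.33 = -0.2629 eV
Step 2: Convert to Joules: dE_J = -0.2629 * 1.602e-19 = -4.212e-20 J
Step 3: Compute exponent = -dE_J / (kB * T) = -(-4.212e-20) / (1.381e-23 * 383.4) = 7.954
Step 4: P(E1)/P(E2) = exp(7.954) = 2848

2848


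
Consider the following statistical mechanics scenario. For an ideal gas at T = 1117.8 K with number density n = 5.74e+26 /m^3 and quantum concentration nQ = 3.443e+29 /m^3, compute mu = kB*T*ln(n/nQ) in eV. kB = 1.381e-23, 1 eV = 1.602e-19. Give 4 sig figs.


Step 1: n/nQ = 5.74e+26/3.443e+29 = 0.001667
Step 2: ln(n/nQ) = -6.397
Step 3: mu = kB*T*ln(n/nQ) = 1.544e-20*-6.397 = -9.874e-20 J
Step 4: Convert to eV: -9.874e-20/1.602e-19 = -0.6164 eV

-0.6164


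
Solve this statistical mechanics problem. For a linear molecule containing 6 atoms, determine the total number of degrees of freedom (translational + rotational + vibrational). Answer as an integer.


Step 1: Translational DOF = 3
Step 2: Rotational DOF (linear) = 2
Step 3: Vibrational DOF = 3*6 - 5 = 13
Step 4: Total = 3 + 2 + 13 = 18

18


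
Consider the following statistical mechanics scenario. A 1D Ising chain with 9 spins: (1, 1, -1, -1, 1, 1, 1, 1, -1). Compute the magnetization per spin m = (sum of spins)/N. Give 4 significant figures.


Step 1: Count up spins (+1): 6, down spins (-1): 3
Step 2: Total magnetization M = 6 - 3 = 3
Step 3: m = M/N = 3/9 = 0.3333

0.3333


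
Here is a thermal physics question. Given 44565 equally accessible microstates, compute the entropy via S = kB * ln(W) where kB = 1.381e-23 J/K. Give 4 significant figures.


Step 1: ln(W) = ln(44565) = 10.7
Step 2: S = kB * ln(W) = 1.381e-23 * 10.7
Step 3: S = 1.478e-22 J/K

1.478e-22


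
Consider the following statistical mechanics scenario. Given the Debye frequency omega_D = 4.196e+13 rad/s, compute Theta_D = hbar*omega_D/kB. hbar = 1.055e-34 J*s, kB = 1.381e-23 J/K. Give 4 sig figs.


Step 1: hbar*omega_D = 1.055e-34 * 4.196e+13 = 4.427e-21 J
Step 2: Theta_D = 4.427e-21 / 1.381e-23
Step 3: Theta_D = 320.5 K

320.5


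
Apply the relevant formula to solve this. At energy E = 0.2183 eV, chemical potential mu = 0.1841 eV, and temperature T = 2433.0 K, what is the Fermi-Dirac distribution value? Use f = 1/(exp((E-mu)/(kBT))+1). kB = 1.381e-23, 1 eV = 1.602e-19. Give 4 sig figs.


Step 1: (E - mu) = 0.2183 - 0.1841 = 0.0342 eV
Step 2: Convert: (E-mu)*eV = 5.479e-21 J
Step 3: x = (E-mu)*eV/(kB*T) = 0.1631
Step 4: f = 1/(exp(0.1631)+1) = 0.4593

0.4593


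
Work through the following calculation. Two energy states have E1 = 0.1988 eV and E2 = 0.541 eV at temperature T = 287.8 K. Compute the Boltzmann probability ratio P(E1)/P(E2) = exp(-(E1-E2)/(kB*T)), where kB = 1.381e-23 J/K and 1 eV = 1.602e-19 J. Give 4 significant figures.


Step 1: Compute energy difference dE = E1 - E2 = 0.1988 - 0.541 = -0.3422 eV
Step 2: Convert to Joules: dE_J = -0.3422 * 1.602e-19 = -5.482e-20 J
Step 3: Compute exponent = -dE_J / (kB * T) = -(-5.482e-20) / (1.381e-23 * 287.8) = 13.79
Step 4: P(E1)/P(E2) = exp(13.79) = 9.777e+05

9.777e+05


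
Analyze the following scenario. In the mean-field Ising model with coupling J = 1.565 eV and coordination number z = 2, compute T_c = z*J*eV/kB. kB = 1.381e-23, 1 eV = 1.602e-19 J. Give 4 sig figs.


Step 1: z*J = 2*1.565 = 3.13 eV
Step 2: Convert to Joules: 3.13*1.602e-19 = 5.014e-19 J
Step 3: T_c = 5.014e-19 / 1.381e-23 = 3.631e+04 K

3.631e+04


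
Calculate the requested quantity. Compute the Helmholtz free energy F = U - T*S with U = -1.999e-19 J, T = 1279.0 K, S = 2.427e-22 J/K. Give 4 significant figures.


Step 1: T*S = 1279.0 * 2.427e-22 = 3.104e-19 J
Step 2: F = U - T*S = -1.999e-19 - 3.104e-19
Step 3: F = -5.103e-19 J

-5.103e-19


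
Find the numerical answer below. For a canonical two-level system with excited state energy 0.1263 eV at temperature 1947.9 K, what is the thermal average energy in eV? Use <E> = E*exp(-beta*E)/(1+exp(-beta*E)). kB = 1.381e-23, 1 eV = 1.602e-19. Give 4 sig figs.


Step 1: beta*E = 0.1263*1.602e-19/(1.381e-23*1947.9) = 0.7522
Step 2: exp(-beta*E) = 0.4714
Step 3: <E> = 0.1263*0.4714/(1+0.4714) = 0.04046 eV

0.04046


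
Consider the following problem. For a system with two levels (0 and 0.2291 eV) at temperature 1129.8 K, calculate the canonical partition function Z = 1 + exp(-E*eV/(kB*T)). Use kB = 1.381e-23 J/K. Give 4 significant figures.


Step 1: Compute beta*E = E*eV/(kB*T) = 0.2291*1.602e-19/(1.381e-23*1129.8) = 2.352
Step 2: exp(-beta*E) = exp(-2.352) = 0.09515
Step 3: Z = 1 + 0.09515 = 1.095

1.095


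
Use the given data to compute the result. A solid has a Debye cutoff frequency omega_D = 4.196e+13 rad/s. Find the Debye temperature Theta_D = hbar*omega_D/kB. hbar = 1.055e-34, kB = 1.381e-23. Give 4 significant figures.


Step 1: hbar*omega_D = 1.055e-34 * 4.196e+13 = 4.427e-21 J
Step 2: Theta_D = 4.427e-21 / 1.381e-23
Step 3: Theta_D = 320.5 K

320.5


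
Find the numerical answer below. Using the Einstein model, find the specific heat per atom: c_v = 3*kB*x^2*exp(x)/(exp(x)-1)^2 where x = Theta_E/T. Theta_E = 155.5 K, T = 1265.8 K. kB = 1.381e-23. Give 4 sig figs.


Step 1: x = Theta_E/T = 155.5/1265.8 = 0.1228
Step 2: x^2 = 0.01509
Step 3: exp(x) = 1.131
Step 4: c_v = 3*1.381e-23*0.01509*1.131/(1.131-1)^2 = 4.138e-23

4.138e-23


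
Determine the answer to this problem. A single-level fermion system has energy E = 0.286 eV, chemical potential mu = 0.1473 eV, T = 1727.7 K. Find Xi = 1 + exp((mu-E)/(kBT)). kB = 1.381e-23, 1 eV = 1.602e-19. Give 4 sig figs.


Step 1: (mu - E) = 0.1473 - 0.286 = -0.1387 eV
Step 2: x = (mu-E)*eV/(kB*T) = -0.1387*1.602e-19/(1.381e-23*1727.7) = -0.9313
Step 3: exp(x) = 0.3941
Step 4: Xi = 1 + 0.3941 = 1.394

1.394


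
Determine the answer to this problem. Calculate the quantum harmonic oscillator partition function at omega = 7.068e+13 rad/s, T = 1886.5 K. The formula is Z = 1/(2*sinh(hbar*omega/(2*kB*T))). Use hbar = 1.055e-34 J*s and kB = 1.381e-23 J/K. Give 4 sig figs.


Step 1: Compute x = hbar*omega/(kB*T) = 1.055e-34*7.068e+13/(1.381e-23*1886.5) = 0.2862
Step 2: x/2 = 0.1431
Step 3: sinh(x/2) = 0.1436
Step 4: Z = 1/(2*0.1436) = 3.482

3.482


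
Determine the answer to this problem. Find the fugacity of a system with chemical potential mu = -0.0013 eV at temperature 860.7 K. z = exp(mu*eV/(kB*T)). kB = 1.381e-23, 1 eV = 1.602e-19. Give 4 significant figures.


Step 1: Convert mu to Joules: -0.0013*1.602e-19 = -2.083e-22 J
Step 2: kB*T = 1.381e-23*860.7 = 1.189e-20 J
Step 3: mu/(kB*T) = -0.01752
Step 4: z = exp(-0.01752) = 0.9826

0.9826


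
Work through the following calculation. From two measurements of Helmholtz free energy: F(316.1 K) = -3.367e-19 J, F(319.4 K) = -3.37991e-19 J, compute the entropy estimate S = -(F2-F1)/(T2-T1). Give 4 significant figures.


Step 1: dF = F2 - F1 = -3.37991e-19 - (-3.367e-19) = -1.291e-21 J
Step 2: dT = T2 - T1 = 319.4 - 316.1 = 3.3 K
Step 3: S = -dF/dT = -(-1.291e-21)/3.3 = 3.912e-22 J/K

3.912e-22


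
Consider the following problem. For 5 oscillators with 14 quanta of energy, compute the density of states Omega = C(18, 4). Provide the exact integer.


Step 1: Use binomial coefficient C(18, 4)
Step 2: Numerator = 18! / 14!
Step 3: Denominator = 4!
Step 4: Omega = 3060

3060


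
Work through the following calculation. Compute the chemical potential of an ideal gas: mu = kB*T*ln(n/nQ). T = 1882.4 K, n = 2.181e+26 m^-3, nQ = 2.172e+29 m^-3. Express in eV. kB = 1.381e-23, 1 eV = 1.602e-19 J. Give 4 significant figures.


Step 1: n/nQ = 2.181e+26/2.172e+29 = 0.001004
Step 2: ln(n/nQ) = -6.904
Step 3: mu = kB*T*ln(n/nQ) = 2.6e-20*-6.904 = -1.795e-19 J
Step 4: Convert to eV: -1.795e-19/1.602e-19 = -1.12 eV

-1.12


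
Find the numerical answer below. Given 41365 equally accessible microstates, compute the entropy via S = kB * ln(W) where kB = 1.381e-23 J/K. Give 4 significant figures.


Step 1: ln(W) = ln(41365) = 10.63
Step 2: S = kB * ln(W) = 1.381e-23 * 10.63
Step 3: S = 1.468e-22 J/K

1.468e-22


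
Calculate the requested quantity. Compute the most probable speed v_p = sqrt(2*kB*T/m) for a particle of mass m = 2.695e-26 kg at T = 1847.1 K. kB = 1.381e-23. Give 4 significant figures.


Step 1: Numerator = 2*kB*T = 2*1.381e-23*1847.1 = 5.102e-20
Step 2: Ratio = 5.102e-20 / 2.695e-26 = 1.893e+06
Step 3: v_p = sqrt(1.893e+06) = 1376 m/s

1376


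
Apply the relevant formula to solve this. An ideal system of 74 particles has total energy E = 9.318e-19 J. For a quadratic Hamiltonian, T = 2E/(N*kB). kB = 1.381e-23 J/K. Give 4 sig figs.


Step 1: Numerator = 2*E = 2*9.318e-19 = 1.864e-18 J
Step 2: Denominator = N*kB = 74*1.381e-23 = 1.022e-21
Step 3: T = 1.864e-18 / 1.022e-21 = 1824 K

1824


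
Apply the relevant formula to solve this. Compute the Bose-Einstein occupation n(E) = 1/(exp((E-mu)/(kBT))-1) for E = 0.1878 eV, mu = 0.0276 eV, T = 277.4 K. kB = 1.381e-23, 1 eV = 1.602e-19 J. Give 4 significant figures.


Step 1: (E - mu) = 0.1602 eV
Step 2: x = (E-mu)*eV/(kB*T) = 0.1602*1.602e-19/(1.381e-23*277.4) = 6.699
Step 3: exp(x) = 811.8
Step 4: n = 1/(exp(x)-1) = 0.001233

0.001233


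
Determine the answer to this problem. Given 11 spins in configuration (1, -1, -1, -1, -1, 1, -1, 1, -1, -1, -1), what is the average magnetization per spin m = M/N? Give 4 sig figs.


Step 1: Count up spins (+1): 3, down spins (-1): 8
Step 2: Total magnetization M = 3 - 8 = -5
Step 3: m = M/N = -5/11 = -0.4545

-0.4545


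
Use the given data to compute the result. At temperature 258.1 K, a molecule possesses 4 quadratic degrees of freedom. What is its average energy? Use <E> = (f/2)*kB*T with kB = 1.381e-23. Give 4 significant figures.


Step 1: f/2 = 4/2 = 2
Step 2: kB*T = 1.381e-23 * 258.1 = 3.564e-21
Step 3: <E> = 2 * 3.564e-21 = 7.129e-21 J

7.129e-21


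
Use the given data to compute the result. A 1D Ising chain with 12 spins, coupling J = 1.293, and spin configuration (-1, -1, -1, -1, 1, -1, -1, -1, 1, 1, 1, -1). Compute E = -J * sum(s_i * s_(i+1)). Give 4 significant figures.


Step 1: Nearest-neighbor products: 1, 1, 1, -1, -1, 1, 1, -1, 1, 1, -1
Step 2: Sum of products = 3
Step 3: E = -1.293 * 3 = -3.879

-3.879


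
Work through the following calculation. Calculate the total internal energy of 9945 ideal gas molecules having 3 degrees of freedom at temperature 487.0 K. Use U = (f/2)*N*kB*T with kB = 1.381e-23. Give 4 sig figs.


Step 1: f/2 = 3/2 = 1.5
Step 2: N*kB*T = 9945*1.381e-23*487.0 = 6.688e-17
Step 3: U = 1.5 * 6.688e-17 = 1.003e-16 J

1.003e-16


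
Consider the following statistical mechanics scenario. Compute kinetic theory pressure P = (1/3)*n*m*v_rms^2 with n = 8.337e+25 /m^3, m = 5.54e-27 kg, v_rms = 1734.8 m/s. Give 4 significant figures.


Step 1: v_rms^2 = 1734.8^2 = 3.01e+06
Step 2: n*m = 8.337e+25*5.54e-27 = 0.4619
Step 3: P = (1/3)*0.4619*3.01e+06 = 4.633e+05 Pa

4.633e+05


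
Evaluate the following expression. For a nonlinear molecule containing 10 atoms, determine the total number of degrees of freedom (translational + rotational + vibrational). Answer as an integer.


Step 1: Translational DOF = 3
Step 2: Rotational DOF (nonlinear) = 3
Step 3: Vibrational DOF = 3*10 - 6 = 24
Step 4: Total = 3 + 3 + 24 = 30

30


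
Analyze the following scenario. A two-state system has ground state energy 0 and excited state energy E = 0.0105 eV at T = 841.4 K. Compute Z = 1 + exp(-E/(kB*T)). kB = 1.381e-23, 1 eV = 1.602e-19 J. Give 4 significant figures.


Step 1: Compute beta*E = E*eV/(kB*T) = 0.0105*1.602e-19/(1.381e-23*841.4) = 0.1448
Step 2: exp(-beta*E) = exp(-0.1448) = 0.8652
Step 3: Z = 1 + 0.8652 = 1.865

1.865


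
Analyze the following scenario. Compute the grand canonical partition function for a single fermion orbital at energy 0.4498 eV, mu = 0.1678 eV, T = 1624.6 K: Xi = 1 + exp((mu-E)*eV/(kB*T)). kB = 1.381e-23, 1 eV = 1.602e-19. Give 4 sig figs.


Step 1: (mu - E) = 0.1678 - 0.4498 = -0.282 eV
Step 2: x = (mu-E)*eV/(kB*T) = -0.282*1.602e-19/(1.381e-23*1624.6) = -2.014
Step 3: exp(x) = 0.1335
Step 4: Xi = 1 + 0.1335 = 1.134

1.134


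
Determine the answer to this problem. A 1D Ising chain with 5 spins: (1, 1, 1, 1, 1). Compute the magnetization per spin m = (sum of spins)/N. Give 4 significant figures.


Step 1: Count up spins (+1): 5, down spins (-1): 0
Step 2: Total magnetization M = 5 - 0 = 5
Step 3: m = M/N = 5/5 = 1

1


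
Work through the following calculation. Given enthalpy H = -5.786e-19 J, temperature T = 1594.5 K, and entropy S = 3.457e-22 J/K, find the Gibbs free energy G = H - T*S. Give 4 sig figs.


Step 1: T*S = 1594.5 * 3.457e-22 = 5.512e-19 J
Step 2: G = H - T*S = -5.786e-19 - 5.512e-19
Step 3: G = -1.13e-18 J

-1.13e-18


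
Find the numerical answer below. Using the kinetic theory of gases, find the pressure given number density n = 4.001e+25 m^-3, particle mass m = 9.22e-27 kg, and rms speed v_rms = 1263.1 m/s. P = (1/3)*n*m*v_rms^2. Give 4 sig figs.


Step 1: v_rms^2 = 1263.1^2 = 1.595e+06
Step 2: n*m = 4.001e+25*9.22e-27 = 0.3689
Step 3: P = (1/3)*0.3689*1.595e+06 = 1.962e+05 Pa

1.962e+05


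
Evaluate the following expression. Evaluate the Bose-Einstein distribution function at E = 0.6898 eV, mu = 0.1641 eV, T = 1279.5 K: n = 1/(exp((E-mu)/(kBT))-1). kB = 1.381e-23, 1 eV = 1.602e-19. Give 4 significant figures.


Step 1: (E - mu) = 0.5257 eV
Step 2: x = (E-mu)*eV/(kB*T) = 0.5257*1.602e-19/(1.381e-23*1279.5) = 4.766
Step 3: exp(x) = 117.5
Step 4: n = 1/(exp(x)-1) = 0.008586

0.008586


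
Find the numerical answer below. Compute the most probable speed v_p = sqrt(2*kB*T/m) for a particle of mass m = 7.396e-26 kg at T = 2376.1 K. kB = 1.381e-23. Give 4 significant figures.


Step 1: Numerator = 2*kB*T = 2*1.381e-23*2376.1 = 6.563e-20
Step 2: Ratio = 6.563e-20 / 7.396e-26 = 8.873e+05
Step 3: v_p = sqrt(8.873e+05) = 942 m/s

942


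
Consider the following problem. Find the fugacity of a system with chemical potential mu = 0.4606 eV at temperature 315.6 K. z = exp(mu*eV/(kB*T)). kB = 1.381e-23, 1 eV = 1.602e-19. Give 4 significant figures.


Step 1: Convert mu to Joules: 0.4606*1.602e-19 = 7.379e-20 J
Step 2: kB*T = 1.381e-23*315.6 = 4.358e-21 J
Step 3: mu/(kB*T) = 16.93
Step 4: z = exp(16.93) = 2.252e+07

2.252e+07


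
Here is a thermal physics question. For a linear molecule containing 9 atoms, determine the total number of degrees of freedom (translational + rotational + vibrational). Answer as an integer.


Step 1: Translational DOF = 3
Step 2: Rotational DOF (linear) = 2
Step 3: Vibrational DOF = 3*9 - 5 = 22
Step 4: Total = 3 + 2 + 22 = 27

27


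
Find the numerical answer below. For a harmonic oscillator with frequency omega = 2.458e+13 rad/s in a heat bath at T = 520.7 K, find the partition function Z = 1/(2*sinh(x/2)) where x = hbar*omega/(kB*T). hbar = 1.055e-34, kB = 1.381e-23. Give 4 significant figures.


Step 1: Compute x = hbar*omega/(kB*T) = 1.055e-34*2.458e+13/(1.381e-23*520.7) = 0.3606
Step 2: x/2 = 0.1803
Step 3: sinh(x/2) = 0.1813
Step 4: Z = 1/(2*0.1813) = 2.758

2.758


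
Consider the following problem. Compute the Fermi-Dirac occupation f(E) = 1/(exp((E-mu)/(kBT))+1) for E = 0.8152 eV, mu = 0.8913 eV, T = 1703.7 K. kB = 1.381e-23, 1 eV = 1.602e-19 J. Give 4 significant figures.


Step 1: (E - mu) = 0.8152 - 0.8913 = -0.0761 eV
Step 2: Convert: (E-mu)*eV = -1.219e-20 J
Step 3: x = (E-mu)*eV/(kB*T) = -0.5182
Step 4: f = 1/(exp(-0.5182)+1) = 0.6267

0.6267


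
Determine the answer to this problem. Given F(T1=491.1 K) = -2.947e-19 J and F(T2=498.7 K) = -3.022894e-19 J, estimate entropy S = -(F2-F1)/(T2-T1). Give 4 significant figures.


Step 1: dF = F2 - F1 = -3.022894e-19 - (-2.947e-19) = -7.5894e-21 J
Step 2: dT = T2 - T1 = 498.7 - 491.1 = 7.6 K
Step 3: S = -dF/dT = -(-7.5894e-21)/7.6 = 9.986e-22 J/K

9.986e-22


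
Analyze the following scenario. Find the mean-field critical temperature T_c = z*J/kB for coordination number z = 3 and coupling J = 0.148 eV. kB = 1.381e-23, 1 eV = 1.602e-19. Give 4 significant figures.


Step 1: z*J = 3*0.148 = 0.444 eV
Step 2: Convert to Joules: 0.444*1.602e-19 = 7.113e-20 J
Step 3: T_c = 7.113e-20 / 1.381e-23 = 5151 K

5151


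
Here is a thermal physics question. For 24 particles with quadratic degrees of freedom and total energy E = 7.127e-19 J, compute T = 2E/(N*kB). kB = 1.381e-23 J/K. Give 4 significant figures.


Step 1: Numerator = 2*E = 2*7.127e-19 = 1.425e-18 J
Step 2: Denominator = N*kB = 24*1.381e-23 = 3.314e-22
Step 3: T = 1.425e-18 / 3.314e-22 = 4301 K

4301


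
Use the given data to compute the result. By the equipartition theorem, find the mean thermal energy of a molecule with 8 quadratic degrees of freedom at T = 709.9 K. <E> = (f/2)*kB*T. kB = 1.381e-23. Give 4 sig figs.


Step 1: f/2 = 8/2 = 4
Step 2: kB*T = 1.381e-23 * 709.9 = 9.804e-21
Step 3: <E> = 4 * 9.804e-21 = 3.921e-20 J

3.921e-20


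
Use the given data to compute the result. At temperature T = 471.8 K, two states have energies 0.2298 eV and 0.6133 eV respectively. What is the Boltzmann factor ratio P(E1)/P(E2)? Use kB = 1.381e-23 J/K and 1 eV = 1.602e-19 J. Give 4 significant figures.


Step 1: Compute energy difference dE = E1 - E2 = 0.2298 - 0.6133 = -0.3835 eV
Step 2: Convert to Joules: dE_J = -0.3835 * 1.602e-19 = -6.144e-20 J
Step 3: Compute exponent = -dE_J / (kB * T) = -(-6.144e-20) / (1.381e-23 * 471.8) = 9.429
Step 4: P(E1)/P(E2) = exp(9.429) = 1.245e+04

1.245e+04


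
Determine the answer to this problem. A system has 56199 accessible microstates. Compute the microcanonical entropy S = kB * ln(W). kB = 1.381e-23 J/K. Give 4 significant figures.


Step 1: ln(W) = ln(56199) = 10.94
Step 2: S = kB * ln(W) = 1.381e-23 * 10.94
Step 3: S = 1.51e-22 J/K

1.51e-22


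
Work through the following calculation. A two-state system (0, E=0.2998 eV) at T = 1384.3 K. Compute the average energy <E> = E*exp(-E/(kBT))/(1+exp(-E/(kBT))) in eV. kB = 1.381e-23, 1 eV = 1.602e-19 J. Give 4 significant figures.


Step 1: beta*E = 0.2998*1.602e-19/(1.381e-23*1384.3) = 2.512
Step 2: exp(-beta*E) = 0.08108
Step 3: <E> = 0.2998*0.08108/(1+0.08108) = 0.02249 eV

0.02249


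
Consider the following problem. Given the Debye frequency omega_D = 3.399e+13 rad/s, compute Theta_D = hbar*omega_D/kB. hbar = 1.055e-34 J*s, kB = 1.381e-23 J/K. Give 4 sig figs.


Step 1: hbar*omega_D = 1.055e-34 * 3.399e+13 = 3.586e-21 J
Step 2: Theta_D = 3.586e-21 / 1.381e-23
Step 3: Theta_D = 259.7 K

259.7


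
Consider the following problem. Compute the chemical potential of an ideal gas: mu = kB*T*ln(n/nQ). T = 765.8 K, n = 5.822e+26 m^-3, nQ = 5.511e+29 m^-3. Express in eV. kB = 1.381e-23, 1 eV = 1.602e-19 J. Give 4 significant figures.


Step 1: n/nQ = 5.822e+26/5.511e+29 = 0.001056
Step 2: ln(n/nQ) = -6.853
Step 3: mu = kB*T*ln(n/nQ) = 1.058e-20*-6.853 = -7.247e-20 J
Step 4: Convert to eV: -7.247e-20/1.602e-19 = -0.4524 eV

-0.4524


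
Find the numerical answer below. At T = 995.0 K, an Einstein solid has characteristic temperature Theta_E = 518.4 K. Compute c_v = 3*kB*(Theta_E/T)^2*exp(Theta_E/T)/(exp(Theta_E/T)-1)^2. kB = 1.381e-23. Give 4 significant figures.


Step 1: x = Theta_E/T = 518.4/995.0 = 0.521
Step 2: x^2 = 0.2714
Step 3: exp(x) = 1.684
Step 4: c_v = 3*1.381e-23*0.2714*1.684/(1.684-1)^2 = 4.051e-23

4.051e-23


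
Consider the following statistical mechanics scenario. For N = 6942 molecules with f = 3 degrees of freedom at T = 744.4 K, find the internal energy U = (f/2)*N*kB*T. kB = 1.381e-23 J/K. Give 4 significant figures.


Step 1: f/2 = 3/2 = 1.5
Step 2: N*kB*T = 6942*1.381e-23*744.4 = 7.136e-17
Step 3: U = 1.5 * 7.136e-17 = 1.07e-16 J

1.07e-16


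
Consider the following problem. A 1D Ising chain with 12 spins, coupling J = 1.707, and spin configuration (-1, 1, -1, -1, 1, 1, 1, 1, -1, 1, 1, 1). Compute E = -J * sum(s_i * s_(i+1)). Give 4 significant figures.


Step 1: Nearest-neighbor products: -1, -1, 1, -1, 1, 1, 1, -1, -1, 1, 1
Step 2: Sum of products = 1
Step 3: E = -1.707 * 1 = -1.707

-1.707


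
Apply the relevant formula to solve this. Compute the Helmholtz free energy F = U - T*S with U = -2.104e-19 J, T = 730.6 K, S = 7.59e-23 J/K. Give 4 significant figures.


Step 1: T*S = 730.6 * 7.59e-23 = 5.545e-20 J
Step 2: F = U - T*S = -2.104e-19 - 5.545e-20
Step 3: F = -2.659e-19 J

-2.659e-19


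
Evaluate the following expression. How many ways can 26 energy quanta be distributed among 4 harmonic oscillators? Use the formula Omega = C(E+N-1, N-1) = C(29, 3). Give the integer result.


Step 1: Use binomial coefficient C(29, 3)
Step 2: Numerator = 29! / 26!
Step 3: Denominator = 3!
Step 4: Omega = 3654

3654


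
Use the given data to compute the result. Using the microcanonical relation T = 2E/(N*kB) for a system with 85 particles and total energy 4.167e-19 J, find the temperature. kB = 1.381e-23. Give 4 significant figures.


Step 1: Numerator = 2*E = 2*4.167e-19 = 8.334e-19 J
Step 2: Denominator = N*kB = 85*1.381e-23 = 1.174e-21
Step 3: T = 8.334e-19 / 1.174e-21 = 710 K

710


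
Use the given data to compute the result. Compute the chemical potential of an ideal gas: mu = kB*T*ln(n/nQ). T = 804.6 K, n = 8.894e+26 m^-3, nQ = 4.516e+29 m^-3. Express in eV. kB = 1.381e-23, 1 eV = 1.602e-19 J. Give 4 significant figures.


Step 1: n/nQ = 8.894e+26/4.516e+29 = 0.001969
Step 2: ln(n/nQ) = -6.23
Step 3: mu = kB*T*ln(n/nQ) = 1.111e-20*-6.23 = -6.922e-20 J
Step 4: Convert to eV: -6.922e-20/1.602e-19 = -0.4321 eV

-0.4321


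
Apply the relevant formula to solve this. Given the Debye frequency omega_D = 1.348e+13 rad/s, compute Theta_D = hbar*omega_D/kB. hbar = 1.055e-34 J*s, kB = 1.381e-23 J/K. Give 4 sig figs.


Step 1: hbar*omega_D = 1.055e-34 * 1.348e+13 = 1.422e-21 J
Step 2: Theta_D = 1.422e-21 / 1.381e-23
Step 3: Theta_D = 103 K

103


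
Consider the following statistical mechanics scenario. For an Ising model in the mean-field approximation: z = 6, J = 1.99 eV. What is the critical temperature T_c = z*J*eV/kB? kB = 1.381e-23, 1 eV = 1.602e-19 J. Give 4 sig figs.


Step 1: z*J = 6*1.99 = 11.94 eV
Step 2: Convert to Joules: 11.94*1.602e-19 = 1.913e-18 J
Step 3: T_c = 1.913e-18 / 1.381e-23 = 1.385e+05 K

1.385e+05


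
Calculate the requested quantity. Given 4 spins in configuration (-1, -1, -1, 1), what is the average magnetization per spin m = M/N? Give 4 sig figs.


Step 1: Count up spins (+1): 1, down spins (-1): 3
Step 2: Total magnetization M = 1 - 3 = -2
Step 3: m = M/N = -2/4 = -0.5

-0.5


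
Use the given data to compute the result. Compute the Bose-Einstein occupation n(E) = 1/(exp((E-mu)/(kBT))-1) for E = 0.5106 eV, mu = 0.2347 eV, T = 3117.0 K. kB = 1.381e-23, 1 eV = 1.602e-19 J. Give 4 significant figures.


Step 1: (E - mu) = 0.2759 eV
Step 2: x = (E-mu)*eV/(kB*T) = 0.2759*1.602e-19/(1.381e-23*3117.0) = 1.027
Step 3: exp(x) = 2.792
Step 4: n = 1/(exp(x)-1) = 0.558

0.558


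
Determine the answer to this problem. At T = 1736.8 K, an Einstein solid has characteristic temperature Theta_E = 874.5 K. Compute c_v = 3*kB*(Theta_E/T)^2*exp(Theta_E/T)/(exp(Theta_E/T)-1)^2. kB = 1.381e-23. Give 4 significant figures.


Step 1: x = Theta_E/T = 874.5/1736.8 = 0.5035
Step 2: x^2 = 0.2535
Step 3: exp(x) = 1.655
Step 4: c_v = 3*1.381e-23*0.2535*1.655/(1.655-1)^2 = 4.057e-23

4.057e-23


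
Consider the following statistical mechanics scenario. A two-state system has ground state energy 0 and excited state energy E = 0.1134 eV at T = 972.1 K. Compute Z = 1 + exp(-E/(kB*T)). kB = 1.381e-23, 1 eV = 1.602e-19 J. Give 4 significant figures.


Step 1: Compute beta*E = E*eV/(kB*T) = 0.1134*1.602e-19/(1.381e-23*972.1) = 1.353
Step 2: exp(-beta*E) = exp(-1.353) = 0.2584
Step 3: Z = 1 + 0.2584 = 1.258

1.258


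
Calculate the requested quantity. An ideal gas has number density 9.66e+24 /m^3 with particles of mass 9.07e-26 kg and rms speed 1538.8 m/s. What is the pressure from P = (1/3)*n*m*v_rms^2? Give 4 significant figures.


Step 1: v_rms^2 = 1538.8^2 = 2.368e+06
Step 2: n*m = 9.66e+24*9.07e-26 = 0.8762
Step 3: P = (1/3)*0.8762*2.368e+06 = 6.916e+05 Pa

6.916e+05


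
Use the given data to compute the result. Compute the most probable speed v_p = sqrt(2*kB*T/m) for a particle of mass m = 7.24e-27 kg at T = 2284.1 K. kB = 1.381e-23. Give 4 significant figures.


Step 1: Numerator = 2*kB*T = 2*1.381e-23*2284.1 = 6.309e-20
Step 2: Ratio = 6.309e-20 / 7.24e-27 = 8.714e+06
Step 3: v_p = sqrt(8.714e+06) = 2952 m/s

2952


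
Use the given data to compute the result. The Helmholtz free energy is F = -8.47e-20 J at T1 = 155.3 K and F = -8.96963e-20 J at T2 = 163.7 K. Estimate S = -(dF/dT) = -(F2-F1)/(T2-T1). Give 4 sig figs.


Step 1: dF = F2 - F1 = -8.96963e-20 - (-8.47e-20) = -4.9963e-21 J
Step 2: dT = T2 - T1 = 163.7 - 155.3 = 8.4 K
Step 3: S = -dF/dT = -(-4.9963e-21)/8.4 = 5.948e-22 J/K

5.948e-22


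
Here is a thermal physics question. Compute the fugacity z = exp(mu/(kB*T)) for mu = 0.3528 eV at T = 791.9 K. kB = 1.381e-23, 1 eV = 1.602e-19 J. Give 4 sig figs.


Step 1: Convert mu to Joules: 0.3528*1.602e-19 = 5.652e-20 J
Step 2: kB*T = 1.381e-23*791.9 = 1.094e-20 J
Step 3: mu/(kB*T) = 5.168
Step 4: z = exp(5.168) = 175.6

175.6


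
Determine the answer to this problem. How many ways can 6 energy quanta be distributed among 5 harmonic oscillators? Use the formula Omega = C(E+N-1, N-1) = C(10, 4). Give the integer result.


Step 1: Use binomial coefficient C(10, 4)
Step 2: Numerator = 10! / 6!
Step 3: Denominator = 4!
Step 4: Omega = 210

210


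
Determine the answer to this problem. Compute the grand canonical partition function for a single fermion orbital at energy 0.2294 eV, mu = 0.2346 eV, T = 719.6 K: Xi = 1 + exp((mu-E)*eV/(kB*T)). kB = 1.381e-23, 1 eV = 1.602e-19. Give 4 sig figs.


Step 1: (mu - E) = 0.2346 - 0.2294 = 0.0052 eV
Step 2: x = (mu-E)*eV/(kB*T) = 0.0052*1.602e-19/(1.381e-23*719.6) = 0.08383
Step 3: exp(x) = 1.087
Step 4: Xi = 1 + 1.087 = 2.087

2.087


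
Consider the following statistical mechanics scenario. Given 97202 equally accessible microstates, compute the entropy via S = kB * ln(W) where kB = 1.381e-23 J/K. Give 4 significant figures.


Step 1: ln(W) = ln(97202) = 11.48
Step 2: S = kB * ln(W) = 1.381e-23 * 11.48
Step 3: S = 1.586e-22 J/K

1.586e-22
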